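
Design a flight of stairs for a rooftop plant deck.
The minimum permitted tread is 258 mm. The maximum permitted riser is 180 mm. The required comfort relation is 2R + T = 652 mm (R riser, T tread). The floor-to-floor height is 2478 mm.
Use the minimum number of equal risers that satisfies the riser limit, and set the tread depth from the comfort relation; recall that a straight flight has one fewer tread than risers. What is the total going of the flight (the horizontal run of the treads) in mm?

3874 mm

2478 / 180 = 13.77, so 14 risers are needed.
Riser R = 2478 / 14 = 177 mm, within the 180 mm limit.
From 2R + T = 652: T = 652 − 354 = 298 mm.
Going = (14 − 1) × 298 = 3874 mm.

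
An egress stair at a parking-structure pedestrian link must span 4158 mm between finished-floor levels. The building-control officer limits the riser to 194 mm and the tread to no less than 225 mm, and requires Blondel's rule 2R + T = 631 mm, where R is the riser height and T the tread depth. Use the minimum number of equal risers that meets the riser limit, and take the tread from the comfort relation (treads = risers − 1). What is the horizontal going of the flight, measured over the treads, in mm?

At most 194 each: 4158/194 = 21.43, giving 22 risers.
R = 4158 ÷ 22 = 189 mm.
T = 631 − 2·189 = 253 mm, which satisfies the 225 mm minimum.
Treads = 22 − 1 = 21; going = 21 × 253 = 5313 mm.

5313 mm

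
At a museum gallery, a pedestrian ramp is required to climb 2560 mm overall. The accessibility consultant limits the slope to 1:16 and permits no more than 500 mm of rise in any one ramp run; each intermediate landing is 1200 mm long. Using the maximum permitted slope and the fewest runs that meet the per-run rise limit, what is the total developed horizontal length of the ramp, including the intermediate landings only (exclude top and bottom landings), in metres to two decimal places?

46.96 m

2560 / 500 = 5.12, so 6 ramp runs are needed. That means 5 intermediate landings.
Horizontal run for 2560 mm of rise at 1:16 is 2560 × 16 = 40960 mm.
5 intermediate landings contribute 5 × 1200 = 6000 mm.
Developed length = 40960 + 6000 = 46960 mm.
= 46.96 m.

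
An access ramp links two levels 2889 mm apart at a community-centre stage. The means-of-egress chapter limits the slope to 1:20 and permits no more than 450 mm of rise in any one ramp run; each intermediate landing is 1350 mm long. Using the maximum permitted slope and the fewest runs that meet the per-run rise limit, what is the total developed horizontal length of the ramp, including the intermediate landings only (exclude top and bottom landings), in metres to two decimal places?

⌈2889/450⌉ = 7 ramp runs. That means 6 intermediate landings.
Horizontal run for 2889 mm of rise at 1:20 is 2889 × 20 = 57780 mm.
6 intermediate landings contribute 6 × 1350 = 8100 mm.
Developed length = 57780 + 8100 = 65880 mm.
= 65.88 m.

65.88 m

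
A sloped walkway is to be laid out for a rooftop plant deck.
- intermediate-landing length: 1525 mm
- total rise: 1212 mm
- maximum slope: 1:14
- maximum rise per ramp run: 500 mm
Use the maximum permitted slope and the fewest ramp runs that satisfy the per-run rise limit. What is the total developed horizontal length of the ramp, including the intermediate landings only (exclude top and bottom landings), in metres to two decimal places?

20.02 m

1212 / 500 = 2.424 → round up to 3 ramp runs. That means 2 intermediate landings.
Horizontal run for 1212 mm of rise at 1:14 is 1212 × 14 = 16968 mm.
Intermediate landings: 2 × 1525 = 3050 mm.
Total developed length = 16968 + 3050 = 20018 mm.
= 20.02 m.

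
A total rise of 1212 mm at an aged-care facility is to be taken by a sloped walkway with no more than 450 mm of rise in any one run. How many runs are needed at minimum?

3 runs

1212 / 450 = 2.693 → round up to 3 ramp runs.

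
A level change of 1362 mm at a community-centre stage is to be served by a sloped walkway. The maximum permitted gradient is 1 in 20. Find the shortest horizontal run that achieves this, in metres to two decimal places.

27.24 m

Run = rise × 20 = 1362 × 20 = 27240 mm.
27240 mm = 27.24 m.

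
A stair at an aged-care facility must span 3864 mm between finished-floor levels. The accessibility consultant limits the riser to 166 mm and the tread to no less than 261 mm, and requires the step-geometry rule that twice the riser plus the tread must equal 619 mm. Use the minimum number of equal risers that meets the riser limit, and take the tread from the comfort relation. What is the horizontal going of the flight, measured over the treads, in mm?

3864 / 166 = 23.28, so 24 risers are needed.
Each riser is 3864/24 = 161 mm (≤ 166 mm).
T = 619 − 2·161 = 297 mm, which satisfies the 261 mm minimum.
24 risers give 23 treads; going = 23 × 297 = 6831 mm.

6831 mm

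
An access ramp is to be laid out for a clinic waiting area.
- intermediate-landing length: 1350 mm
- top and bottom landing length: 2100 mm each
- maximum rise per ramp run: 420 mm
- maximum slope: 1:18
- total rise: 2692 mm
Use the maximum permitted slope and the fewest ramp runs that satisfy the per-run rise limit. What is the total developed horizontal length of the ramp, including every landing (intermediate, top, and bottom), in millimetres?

At most 420 each: 2692/420 = 6.41, giving 7 ramp runs. That means 6 intermediate landings.
Ramp run (horizontal) at 1:18: 2692 × 18 = 48456 mm.
6 intermediate landings contribute 6 × 1350 = 8100 mm.
Top and bottom landings: 2 × 2100 = 4200 mm.
Total = 48456 + 8100 + 4200 = 60756 mm.

60756 mm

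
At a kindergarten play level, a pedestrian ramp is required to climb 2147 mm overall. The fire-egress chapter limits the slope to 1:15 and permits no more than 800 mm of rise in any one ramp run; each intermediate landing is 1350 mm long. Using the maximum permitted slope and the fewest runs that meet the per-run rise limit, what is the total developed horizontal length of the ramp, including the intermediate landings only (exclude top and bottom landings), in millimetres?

34905 mm

2147 / 800 = 2.68, so 3 ramp runs are needed. That means 2 intermediate landings.
Ramp run (horizontal) at 1:15: 2147 × 15 = 32205 mm.
2 intermediate landings contribute 2 × 1350 = 2700 mm.
Total developed length = 32205 + 2700 = 34905 mm.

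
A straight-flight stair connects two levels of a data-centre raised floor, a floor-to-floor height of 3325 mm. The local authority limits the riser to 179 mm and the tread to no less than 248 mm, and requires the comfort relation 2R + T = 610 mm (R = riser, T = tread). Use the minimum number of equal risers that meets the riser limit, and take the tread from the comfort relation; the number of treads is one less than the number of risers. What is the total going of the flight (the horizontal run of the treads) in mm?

4680 mm

⌈3325/179⌉ = 19 risers.
R = 3325 ÷ 19 = 175 mm.
T = 610 − 2·175 = 260 mm, which satisfies the 248 mm minimum.
Treads = 19 − 1 = 18; going = 18 × 260 = 4680 mm.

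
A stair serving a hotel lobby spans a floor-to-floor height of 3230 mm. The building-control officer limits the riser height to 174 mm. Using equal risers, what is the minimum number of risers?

3230 / 174 = 18.563 → round up to 19 risers.

19 risers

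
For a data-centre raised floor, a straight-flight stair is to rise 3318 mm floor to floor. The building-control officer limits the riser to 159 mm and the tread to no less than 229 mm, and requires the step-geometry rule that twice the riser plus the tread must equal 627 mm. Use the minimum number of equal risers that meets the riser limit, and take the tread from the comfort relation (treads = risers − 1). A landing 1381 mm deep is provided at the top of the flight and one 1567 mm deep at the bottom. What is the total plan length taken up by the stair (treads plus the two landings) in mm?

9168 mm

3318 / 159 = 20.87, so 21 risers are needed.
R = 3318 ÷ 21 = 158 mm.
Tread T = 627 − 2 × 158 = 311 mm (≥ 229 mm).
Going = (21 − 1) × 311 = 6220 mm.
Enclosure = 6220 + 1381 + 1567 = 9168 mm.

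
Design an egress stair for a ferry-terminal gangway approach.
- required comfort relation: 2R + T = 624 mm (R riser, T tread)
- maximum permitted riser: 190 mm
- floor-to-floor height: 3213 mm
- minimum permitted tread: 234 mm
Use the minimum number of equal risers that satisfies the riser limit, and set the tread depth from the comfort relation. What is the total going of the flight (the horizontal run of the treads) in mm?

3936 mm

3213 / 190 = 16.911 → round up to 17 risers.
Riser R = 3213 / 17 = 189 mm, within the 190 mm limit.
Tread T = 624 − 2 × 189 = 246 mm (≥ 234 mm).
Going = (17 − 1) × 246 = 3936 mm.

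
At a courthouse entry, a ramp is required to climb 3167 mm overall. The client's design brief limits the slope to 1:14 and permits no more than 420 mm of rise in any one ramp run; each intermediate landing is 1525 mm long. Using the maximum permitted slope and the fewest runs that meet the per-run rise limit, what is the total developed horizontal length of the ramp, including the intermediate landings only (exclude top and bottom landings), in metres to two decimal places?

At most 420 each: 3167/420 = 7.54, giving 8 ramp runs. That means 7 intermediate landings.
Ramp run (horizontal) at 1:14: 3167 × 14 = 44338 mm.
7 intermediate landings contribute 7 × 1525 = 10675 mm.
Total developed length = 44338 + 10675 = 55013 mm.
= 55.01 m.

55.01 m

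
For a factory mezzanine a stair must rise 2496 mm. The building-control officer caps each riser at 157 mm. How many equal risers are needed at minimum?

2496 / 157 = 15.898 → round up to 16 risers.

16 risers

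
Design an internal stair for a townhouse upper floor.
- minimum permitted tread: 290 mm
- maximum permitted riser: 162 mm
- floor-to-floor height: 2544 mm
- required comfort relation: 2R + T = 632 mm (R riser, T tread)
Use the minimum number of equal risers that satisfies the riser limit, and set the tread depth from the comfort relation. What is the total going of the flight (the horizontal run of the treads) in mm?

2544 / 162 = 15.70, so 16 risers are needed.
R = 2544 ÷ 16 = 159 mm.
Tread T = 632 − 2 × 159 = 314 mm (≥ 290 mm).
Treads = 16 − 1 = 15; going = 15 × 314 = 4710 mm.

4710 mm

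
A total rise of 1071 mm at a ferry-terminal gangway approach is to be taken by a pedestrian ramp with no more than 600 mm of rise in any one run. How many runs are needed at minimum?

1071 / 600 = 1.785 → round up to 2 ramp runs.

2 runs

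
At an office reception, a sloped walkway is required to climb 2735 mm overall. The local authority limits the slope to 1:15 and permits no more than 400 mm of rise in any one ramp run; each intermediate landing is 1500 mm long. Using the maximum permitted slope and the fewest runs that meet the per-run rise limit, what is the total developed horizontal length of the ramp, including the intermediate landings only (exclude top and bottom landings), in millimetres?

2735 / 400 = 6.84, so 7 ramp runs are needed. That means 6 intermediate landings.
Horizontal run for 2735 mm of rise at 1:15 is 2735 × 15 = 41025 mm.
6 intermediate landings contribute 6 × 1500 = 9000 mm.
Developed length = 41025 + 9000 = 50025 mm.

50025 mm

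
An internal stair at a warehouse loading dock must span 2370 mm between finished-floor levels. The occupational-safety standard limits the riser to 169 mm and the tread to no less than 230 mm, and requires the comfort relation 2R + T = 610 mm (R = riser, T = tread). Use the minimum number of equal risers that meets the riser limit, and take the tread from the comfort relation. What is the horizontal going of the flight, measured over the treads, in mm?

4116 mm

2370 / 169 = 14.02, so 15 risers are needed.
Each riser is 2370/15 = 158 mm (≤ 169 mm).
Tread T = 610 − 2 × 158 = 294 mm (≥ 230 mm).
Treads = 15 − 1 = 14; going = 14 × 294 = 4116 mm.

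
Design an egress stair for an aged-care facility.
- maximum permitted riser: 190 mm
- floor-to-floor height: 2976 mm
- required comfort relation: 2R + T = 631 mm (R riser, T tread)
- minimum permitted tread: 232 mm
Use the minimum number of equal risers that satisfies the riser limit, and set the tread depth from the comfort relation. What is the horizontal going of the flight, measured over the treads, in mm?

3885 mm

At most 190 each: 2976/190 = 15.66, giving 16 risers.
R = 2976 ÷ 16 = 186 mm.
Tread T = 631 − 2 × 186 = 259 mm (≥ 232 mm).
16 risers give 15 treads; going = 15 × 259 = 3885 mm.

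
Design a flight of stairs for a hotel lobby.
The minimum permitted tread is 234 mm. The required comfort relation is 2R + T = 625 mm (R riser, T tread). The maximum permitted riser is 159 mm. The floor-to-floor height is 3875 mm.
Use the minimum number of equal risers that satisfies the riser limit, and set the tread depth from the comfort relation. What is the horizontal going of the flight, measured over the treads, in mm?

3875 / 159 = 24.371 → round up to 25 risers.
Each riser is 3875/25 = 155 mm (≤ 159 mm).
T = 625 − 2·155 = 315 mm, which satisfies the 234 mm minimum.
Treads = 25 − 1 = 24; going = 24 × 315 = 7560 mm.

7560 mm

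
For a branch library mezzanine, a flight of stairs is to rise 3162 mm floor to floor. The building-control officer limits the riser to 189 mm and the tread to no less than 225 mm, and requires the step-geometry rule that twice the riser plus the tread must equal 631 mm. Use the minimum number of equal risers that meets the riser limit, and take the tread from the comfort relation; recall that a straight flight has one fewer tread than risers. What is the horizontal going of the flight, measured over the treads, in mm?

4144 mm

⌈3162/189⌉ = 17 risers.
R = 3162 ÷ 17 = 186 mm.
From 2R + T = 631: T = 631 − 372 = 259 mm.
Going = (17 − 1) × 259 = 4144 mm.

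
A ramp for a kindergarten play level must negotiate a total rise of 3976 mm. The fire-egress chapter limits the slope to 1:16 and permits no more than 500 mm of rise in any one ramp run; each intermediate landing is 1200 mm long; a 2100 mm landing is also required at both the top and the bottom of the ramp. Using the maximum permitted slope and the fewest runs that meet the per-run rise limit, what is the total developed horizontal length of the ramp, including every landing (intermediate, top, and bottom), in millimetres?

⌈3976/500⌉ = 8 ramp runs. That means 7 intermediate landings.
Ramp run (horizontal) at 1:16: 3976 × 16 = 63616 mm.
Intermediate landings: 7 × 1200 = 8400 mm.
Top and bottom landings: 2 × 2100 = 4200 mm.
Total = 63616 + 8400 + 4200 = 76216 mm.

76216 mm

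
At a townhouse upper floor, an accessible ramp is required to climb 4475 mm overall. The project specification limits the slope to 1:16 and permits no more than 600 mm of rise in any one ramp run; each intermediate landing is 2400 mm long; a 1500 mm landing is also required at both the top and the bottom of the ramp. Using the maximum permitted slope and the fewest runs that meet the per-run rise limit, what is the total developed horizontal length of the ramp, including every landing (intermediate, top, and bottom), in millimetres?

91400 mm

At most 600 each: 4475/600 = 7.46, giving 8 ramp runs. That means 7 intermediate landings.
Horizontal run for 4475 mm of rise at 1:16 is 4475 × 16 = 71600 mm.
7 intermediate landings contribute 7 × 2400 = 16800 mm.
Top and bottom landings: 2 × 1500 = 3000 mm.
Total = 71600 + 16800 + 3000 = 91400 mm.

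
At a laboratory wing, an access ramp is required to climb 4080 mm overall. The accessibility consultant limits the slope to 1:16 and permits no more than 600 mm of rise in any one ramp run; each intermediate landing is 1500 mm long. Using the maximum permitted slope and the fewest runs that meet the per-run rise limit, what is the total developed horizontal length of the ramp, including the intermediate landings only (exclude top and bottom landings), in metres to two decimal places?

74.28 m

4080 / 600 = 6.800 → round up to 7 ramp runs. That means 6 intermediate landings.
Horizontal run for 4080 mm of rise at 1:16 is 4080 × 16 = 65280 mm.
Intermediate landings: 6 × 1500 = 9000 mm.
Total developed length = 65280 + 9000 = 74280 mm.
= 74.28 m.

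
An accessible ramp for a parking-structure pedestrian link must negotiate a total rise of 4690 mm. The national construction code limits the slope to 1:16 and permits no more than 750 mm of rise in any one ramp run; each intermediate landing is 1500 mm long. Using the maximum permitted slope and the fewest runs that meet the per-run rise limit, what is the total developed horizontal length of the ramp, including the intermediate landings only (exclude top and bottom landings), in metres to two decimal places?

At most 750 each: 4690/750 = 6.25, giving 7 ramp runs. That means 6 intermediate landings.
Horizontal run for 4690 mm of rise at 1:16 is 4690 × 16 = 75040 mm.
6 intermediate landings contribute 6 × 1500 = 9000 mm.
Total developed length = 75040 + 9000 = 84040 mm.
= 84.04 m.

84.04 m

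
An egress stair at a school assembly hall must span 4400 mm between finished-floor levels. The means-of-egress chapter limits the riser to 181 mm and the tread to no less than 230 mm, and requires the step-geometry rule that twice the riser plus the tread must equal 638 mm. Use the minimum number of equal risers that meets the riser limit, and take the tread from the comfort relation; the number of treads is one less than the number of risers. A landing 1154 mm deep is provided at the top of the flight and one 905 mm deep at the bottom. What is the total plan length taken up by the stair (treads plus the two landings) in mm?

4400 / 181 = 24.31, so 25 risers are needed.
Riser R = 4400 / 25 = 176 mm, within the 181 mm limit.
T = 638 − 2·176 = 286 mm, which satisfies the 230 mm minimum.
Treads = 25 − 1 = 24; going = 24 × 286 = 6864 mm.
Enclosure = 6864 + 1154 + 905 = 8923 mm.

8923 mm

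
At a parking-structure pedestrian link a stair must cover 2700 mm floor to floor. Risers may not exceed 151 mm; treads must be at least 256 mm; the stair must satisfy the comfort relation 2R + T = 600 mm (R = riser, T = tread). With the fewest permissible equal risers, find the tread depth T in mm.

2700 / 151 = 17.881 → round up to 18 risers.
Each riser is 2700/18 = 150 mm (≤ 151 mm).
From 2R + T = 600: T = 600 − 300 = 300 mm.

300 mm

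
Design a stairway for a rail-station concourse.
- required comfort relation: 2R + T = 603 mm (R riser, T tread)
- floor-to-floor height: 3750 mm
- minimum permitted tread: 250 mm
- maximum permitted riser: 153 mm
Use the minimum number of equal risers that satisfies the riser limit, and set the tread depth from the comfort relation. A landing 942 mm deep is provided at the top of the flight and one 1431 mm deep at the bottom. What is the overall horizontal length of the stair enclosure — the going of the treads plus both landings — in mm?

9645 mm

⌈3750/153⌉ = 25 risers.
Each riser is 3750/25 = 150 mm (≤ 153 mm).
From 2R + T = 603: T = 603 − 300 = 303 mm.
Going = (25 − 1) × 303 = 7272 mm.
Add landings: 7272 + 942 + 1431 = 9645 mm.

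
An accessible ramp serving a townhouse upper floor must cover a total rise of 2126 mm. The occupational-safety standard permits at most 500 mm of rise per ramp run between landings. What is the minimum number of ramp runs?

5 runs

At most 500 each: 2126/500 = 4.25, giving 5 ramp runs.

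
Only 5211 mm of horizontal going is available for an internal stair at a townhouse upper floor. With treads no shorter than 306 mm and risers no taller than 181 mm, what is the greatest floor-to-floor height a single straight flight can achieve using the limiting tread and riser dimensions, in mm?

3258 mm

5211 / 306 = 17.03, so 17 treads fit.
Risers = treads + 1 = 18.
Maximum height = 18 × 181 = 3258 mm.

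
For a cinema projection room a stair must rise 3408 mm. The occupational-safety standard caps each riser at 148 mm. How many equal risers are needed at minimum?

24 risers

⌈3408/148⌉ = 24 risers.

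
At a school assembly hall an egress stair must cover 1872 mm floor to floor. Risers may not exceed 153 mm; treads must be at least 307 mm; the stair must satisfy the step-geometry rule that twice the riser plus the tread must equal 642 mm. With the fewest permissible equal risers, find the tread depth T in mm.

354 mm

1872 / 153 = 12.24, so 13 risers are needed.
Each riser is 1872/13 = 144 mm (≤ 153 mm).
T = 642 − 2·144 = 354 mm, which satisfies the 307 mm minimum.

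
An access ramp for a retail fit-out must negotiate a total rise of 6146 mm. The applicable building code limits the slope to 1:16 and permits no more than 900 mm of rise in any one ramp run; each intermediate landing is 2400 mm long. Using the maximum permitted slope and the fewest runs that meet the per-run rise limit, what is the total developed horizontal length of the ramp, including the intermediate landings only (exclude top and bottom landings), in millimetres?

112736 mm

6146 / 900 = 6.829 → round up to 7 ramp runs. That means 6 intermediate landings.
Ramp run (horizontal) at 1:16: 6146 × 16 = 98336 mm.
6 intermediate landings contribute 6 × 2400 = 14400 mm.
Developed length = 98336 + 14400 = 112736 mm.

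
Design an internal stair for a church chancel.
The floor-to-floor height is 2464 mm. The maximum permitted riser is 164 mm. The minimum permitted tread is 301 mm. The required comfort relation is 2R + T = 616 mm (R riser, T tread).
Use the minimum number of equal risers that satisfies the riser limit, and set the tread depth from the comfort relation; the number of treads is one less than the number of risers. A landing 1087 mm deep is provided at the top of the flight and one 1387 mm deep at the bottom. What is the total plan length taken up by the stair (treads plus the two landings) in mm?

2464 / 164 = 15.02, so 16 risers are needed.
Each riser is 2464/16 = 154 mm (≤ 164 mm).
Tread T = 616 − 2 × 154 = 308 mm (≥ 301 mm).
Going = (16 − 1) × 308 = 4620 mm.
Add landings: 4620 + 1087 + 1387 = 7094 mm.

7094 mm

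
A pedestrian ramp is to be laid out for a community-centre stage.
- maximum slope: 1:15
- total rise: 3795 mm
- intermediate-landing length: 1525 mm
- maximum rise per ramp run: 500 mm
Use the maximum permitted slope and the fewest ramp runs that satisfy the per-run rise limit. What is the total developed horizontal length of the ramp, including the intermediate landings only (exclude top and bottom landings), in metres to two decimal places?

67.60 m

At most 500 each: 3795/500 = 7.59, giving 8 ramp runs. That means 7 intermediate landings.
Horizontal run for 3795 mm of rise at 1:15 is 3795 × 15 = 56925 mm.
7 intermediate landings contribute 7 × 1525 = 10675 mm.
Developed length = 56925 + 10675 = 67600 mm.
= 67.60 m.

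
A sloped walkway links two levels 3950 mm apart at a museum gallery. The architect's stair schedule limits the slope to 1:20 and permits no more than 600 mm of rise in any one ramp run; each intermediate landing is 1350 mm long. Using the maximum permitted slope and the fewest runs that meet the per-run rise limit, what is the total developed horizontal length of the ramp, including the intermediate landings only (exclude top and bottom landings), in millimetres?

3950 / 600 = 6.58, so 7 ramp runs are needed. That means 6 intermediate landings.
Ramp run (horizontal) at 1:20: 3950 × 20 = 79000 mm.
Intermediate landings: 6 × 1350 = 8100 mm.
Developed length = 79000 + 8100 = 87100 mm.

87100 mm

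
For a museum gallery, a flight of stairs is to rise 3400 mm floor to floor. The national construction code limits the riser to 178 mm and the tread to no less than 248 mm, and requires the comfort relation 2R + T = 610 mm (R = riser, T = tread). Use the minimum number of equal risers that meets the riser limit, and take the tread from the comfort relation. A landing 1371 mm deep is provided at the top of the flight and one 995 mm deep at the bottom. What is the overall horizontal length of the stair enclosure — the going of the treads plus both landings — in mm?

3400 / 178 = 19.10, so 20 risers are needed.
Each riser is 3400/20 = 170 mm (≤ 178 mm).
Tread T = 610 − 2 × 170 = 270 mm (≥ 248 mm).
20 risers give 19 treads; going = 19 × 270 = 5130 mm.
Add landings: 5130 + 1371 + 995 = 7496 mm.

7496 mm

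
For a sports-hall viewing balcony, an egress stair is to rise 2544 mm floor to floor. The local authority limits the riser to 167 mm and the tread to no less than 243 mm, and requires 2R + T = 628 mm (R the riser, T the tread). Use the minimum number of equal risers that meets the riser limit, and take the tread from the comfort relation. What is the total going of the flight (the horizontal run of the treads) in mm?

2544 / 167 = 15.23, so 16 risers are needed.
Each riser is 2544/16 = 159 mm (≤ 167 mm).
T = 628 − 2·159 = 310 mm, which satisfies the 243 mm minimum.
16 risers give 15 treads; going = 15 × 310 = 4650 mm.

4650 mm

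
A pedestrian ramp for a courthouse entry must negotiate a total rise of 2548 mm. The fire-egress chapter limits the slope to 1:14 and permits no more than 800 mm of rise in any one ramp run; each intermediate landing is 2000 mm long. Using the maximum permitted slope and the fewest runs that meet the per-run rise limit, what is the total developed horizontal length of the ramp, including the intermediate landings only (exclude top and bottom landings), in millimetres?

At most 800 each: 2548/800 = 3.19, giving 4 ramp runs. That means 3 intermediate landings.
Ramp run (horizontal) at 1:14: 2548 × 14 = 35672 mm.
Intermediate landings: 3 × 2000 = 6000 mm.
Developed length = 35672 + 6000 = 41672 mm.

41672 mm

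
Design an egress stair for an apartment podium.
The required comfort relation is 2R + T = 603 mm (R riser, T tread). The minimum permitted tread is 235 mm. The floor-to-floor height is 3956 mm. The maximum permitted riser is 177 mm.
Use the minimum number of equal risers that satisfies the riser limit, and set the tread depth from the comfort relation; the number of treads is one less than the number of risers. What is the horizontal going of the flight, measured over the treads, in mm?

3956 / 177 = 22.350 → round up to 23 risers.
R = 3956 ÷ 23 = 172 mm.
Tread T = 603 − 2 × 172 = 259 mm (≥ 235 mm).
Going = (23 − 1) × 259 = 5698 mm.

5698 mm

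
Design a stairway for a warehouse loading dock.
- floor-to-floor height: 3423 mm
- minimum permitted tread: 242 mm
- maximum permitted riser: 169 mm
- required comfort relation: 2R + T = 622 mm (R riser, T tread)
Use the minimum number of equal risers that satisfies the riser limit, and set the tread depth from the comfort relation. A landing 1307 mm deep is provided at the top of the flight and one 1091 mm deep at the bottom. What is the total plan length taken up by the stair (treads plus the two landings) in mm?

8318 mm

At most 169 each: 3423/169 = 20.25, giving 21 risers.
Each riser is 3423/21 = 163 mm (≤ 169 mm).
From 2R + T = 622: T = 622 − 326 = 296 mm.
21 risers give 20 treads; going = 20 × 296 = 5920 mm.
Add landings: 5920 + 1307 + 1091 = 8318 mm.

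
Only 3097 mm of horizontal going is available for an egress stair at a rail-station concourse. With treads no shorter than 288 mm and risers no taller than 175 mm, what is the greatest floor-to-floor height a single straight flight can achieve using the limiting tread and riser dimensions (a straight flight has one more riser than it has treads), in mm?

Treads that fit: ⌊3097 / 288⌋ = 10.
Risers = treads + 1 = 11.
Maximum height = 11 × 175 = 1925 mm.

1925 mm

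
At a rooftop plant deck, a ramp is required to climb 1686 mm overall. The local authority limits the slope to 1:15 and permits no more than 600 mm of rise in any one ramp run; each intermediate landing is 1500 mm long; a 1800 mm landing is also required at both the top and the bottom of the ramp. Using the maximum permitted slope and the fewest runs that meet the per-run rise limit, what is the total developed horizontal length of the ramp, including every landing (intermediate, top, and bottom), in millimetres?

1686 / 600 = 2.810 → round up to 3 ramp runs. That means 2 intermediate landings.
Ramp run (horizontal) at 1:15: 1686 × 15 = 25290 mm.
Intermediate landings: 2 × 1500 = 3000 mm.
Top and bottom landings: 2 × 1800 = 3600 mm.
Total = 25290 + 3000 + 3600 = 31890 mm.

31890 mm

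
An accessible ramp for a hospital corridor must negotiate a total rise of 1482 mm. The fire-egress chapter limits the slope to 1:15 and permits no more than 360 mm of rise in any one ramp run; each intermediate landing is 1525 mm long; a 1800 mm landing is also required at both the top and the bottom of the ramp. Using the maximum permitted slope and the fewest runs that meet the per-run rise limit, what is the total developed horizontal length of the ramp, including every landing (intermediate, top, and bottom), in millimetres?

31930 mm

At most 360 each: 1482/360 = 4.12, giving 5 ramp runs. That means 4 intermediate landings.
Horizontal run for 1482 mm of rise at 1:15 is 1482 × 15 = 22230 mm.
4 intermediate landings contribute 4 × 1525 = 6100 mm.
Top and bottom landings: 2 × 1800 = 3600 mm.
Total = 22230 + 6100 + 3600 = 31930 mm.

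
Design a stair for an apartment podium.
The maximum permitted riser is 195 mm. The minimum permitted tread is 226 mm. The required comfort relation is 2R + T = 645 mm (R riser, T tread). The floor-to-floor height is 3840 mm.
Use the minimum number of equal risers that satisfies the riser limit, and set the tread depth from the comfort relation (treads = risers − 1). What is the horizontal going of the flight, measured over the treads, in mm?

4959 mm

3840 / 195 = 19.692 → round up to 20 risers.
Each riser is 3840/20 = 192 mm (≤ 195 mm).
Tread T = 645 − 2 × 192 = 261 mm (≥ 226 mm).
Treads = 20 − 1 = 19; going = 19 × 261 = 4959 mm.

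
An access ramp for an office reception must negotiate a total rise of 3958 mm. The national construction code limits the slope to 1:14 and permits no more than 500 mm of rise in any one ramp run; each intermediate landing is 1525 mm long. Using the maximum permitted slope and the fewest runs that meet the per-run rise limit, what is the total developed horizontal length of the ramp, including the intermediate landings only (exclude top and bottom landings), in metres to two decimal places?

3958 / 500 = 7.92, so 8 ramp runs are needed. That means 7 intermediate landings.
Ramp run (horizontal) at 1:14: 3958 × 14 = 55412 mm.
7 intermediate landings contribute 7 × 1525 = 10675 mm.
Total developed length = 55412 + 10675 = 66087 mm.
= 66.09 m.

66.09 m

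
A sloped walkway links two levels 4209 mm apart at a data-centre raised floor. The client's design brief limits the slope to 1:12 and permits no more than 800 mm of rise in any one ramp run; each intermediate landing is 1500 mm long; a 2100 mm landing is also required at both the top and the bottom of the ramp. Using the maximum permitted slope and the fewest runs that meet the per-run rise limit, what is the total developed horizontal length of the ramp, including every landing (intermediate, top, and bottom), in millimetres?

At most 800 each: 4209/800 = 5.26, giving 6 ramp runs. That means 5 intermediate landings.
Ramp run (horizontal) at 1:12: 4209 × 12 = 50508 mm.
5 intermediate landings contribute 5 × 1500 = 7500 mm.
Top and bottom landings: 2 × 2100 = 4200 mm.
Total = 50508 + 7500 + 4200 = 62208 mm.

62208 mm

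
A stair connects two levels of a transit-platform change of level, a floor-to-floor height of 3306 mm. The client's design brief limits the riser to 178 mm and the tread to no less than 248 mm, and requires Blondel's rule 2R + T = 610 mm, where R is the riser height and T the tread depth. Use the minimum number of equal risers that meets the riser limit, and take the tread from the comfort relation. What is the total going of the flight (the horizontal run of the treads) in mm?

4716 mm

⌈3306/178⌉ = 19 risers.
Each riser is 3306/19 = 174 mm (≤ 178 mm).
Tread T = 610 − 2 × 174 = 262 mm (≥ 248 mm).
19 risers give 18 treads; going = 18 × 262 = 4716 mm.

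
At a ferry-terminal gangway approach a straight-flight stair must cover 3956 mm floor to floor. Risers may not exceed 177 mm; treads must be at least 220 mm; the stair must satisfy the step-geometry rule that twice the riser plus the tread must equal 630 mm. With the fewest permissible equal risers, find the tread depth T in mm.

286 mm

3956 / 177 = 22.35, so 23 risers are needed.
Riser R = 3956 / 23 = 172 mm, within the 177 mm limit.
Tread T = 630 − 2 × 172 = 286 mm (≥ 220 mm).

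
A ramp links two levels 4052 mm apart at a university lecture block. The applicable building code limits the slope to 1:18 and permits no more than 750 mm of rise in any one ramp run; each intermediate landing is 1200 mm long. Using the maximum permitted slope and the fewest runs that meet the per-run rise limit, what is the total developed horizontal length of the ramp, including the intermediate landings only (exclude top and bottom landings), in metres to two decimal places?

78.94 m

⌈4052/750⌉ = 6 ramp runs. That means 5 intermediate landings.
Ramp run (horizontal) at 1:18: 4052 × 18 = 72936 mm.
Intermediate landings: 5 × 1200 = 6000 mm.
Total developed length = 72936 + 6000 = 78936 mm.
= 78.94 m.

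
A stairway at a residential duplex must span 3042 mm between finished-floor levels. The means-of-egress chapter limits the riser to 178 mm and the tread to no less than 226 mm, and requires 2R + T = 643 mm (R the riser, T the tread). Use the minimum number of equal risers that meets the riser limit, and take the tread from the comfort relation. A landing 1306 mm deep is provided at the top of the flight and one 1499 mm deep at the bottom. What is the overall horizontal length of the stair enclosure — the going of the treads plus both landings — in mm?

At most 178 each: 3042/178 = 17.09, giving 18 risers.
R = 3042 ÷ 18 = 169 mm.
T = 643 − 2·169 = 305 mm, which satisfies the 226 mm minimum.
Treads = 18 − 1 = 17; going = 17 × 305 = 5185 mm.
Enclosure = 5185 + 1306 + 1499 = 7990 mm.

7990 mm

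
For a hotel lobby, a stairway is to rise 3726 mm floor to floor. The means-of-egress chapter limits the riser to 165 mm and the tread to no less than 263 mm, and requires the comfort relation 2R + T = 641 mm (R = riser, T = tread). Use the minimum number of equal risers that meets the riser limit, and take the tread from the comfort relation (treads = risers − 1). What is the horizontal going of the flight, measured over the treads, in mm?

6974 mm

⌈3726/165⌉ = 23 risers.
Each riser is 3726/23 = 162 mm (≤ 165 mm).
T = 641 − 2·162 = 317 mm, which satisfies the 263 mm minimum.
Treads = 23 − 1 = 22; going = 22 × 317 = 6974 mm.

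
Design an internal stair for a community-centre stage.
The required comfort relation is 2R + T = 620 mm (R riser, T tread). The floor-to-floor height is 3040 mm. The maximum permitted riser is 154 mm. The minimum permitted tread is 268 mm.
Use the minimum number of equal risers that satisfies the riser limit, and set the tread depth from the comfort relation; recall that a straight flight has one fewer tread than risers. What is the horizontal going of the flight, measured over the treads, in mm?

6004 mm

⌈3040/154⌉ = 20 risers.
Each riser is 3040/20 = 152 mm (≤ 154 mm).
Tread T = 620 − 2 × 152 = 316 mm (≥ 268 mm).
Treads = 20 − 1 = 19; going = 19 × 316 = 6004 mm.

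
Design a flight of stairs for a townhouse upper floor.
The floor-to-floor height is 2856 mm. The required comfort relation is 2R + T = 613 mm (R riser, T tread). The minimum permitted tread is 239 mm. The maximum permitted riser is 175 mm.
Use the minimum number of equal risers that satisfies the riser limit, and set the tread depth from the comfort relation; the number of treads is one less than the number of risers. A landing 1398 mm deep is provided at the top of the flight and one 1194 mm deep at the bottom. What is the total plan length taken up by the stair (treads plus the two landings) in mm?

2856 / 175 = 16.32, so 17 risers are needed.
R = 2856 ÷ 17 = 168 mm.
From 2R + T = 613: T = 613 − 336 = 277 mm.
Treads = 17 − 1 = 16; going = 16 × 277 = 4432 mm.
Enclosure = 4432 + 1398 + 1194 = 7024 mm.

7024 mm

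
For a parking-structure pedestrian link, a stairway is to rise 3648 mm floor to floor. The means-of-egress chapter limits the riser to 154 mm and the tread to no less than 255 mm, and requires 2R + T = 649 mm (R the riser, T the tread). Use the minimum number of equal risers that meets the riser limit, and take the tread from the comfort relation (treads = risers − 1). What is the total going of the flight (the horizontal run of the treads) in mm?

3648 / 154 = 23.688 → round up to 24 risers.
R = 3648 ÷ 24 = 152 mm.
Tread T = 649 − 2 × 152 = 345 mm (≥ 255 mm).
24 risers give 23 treads; going = 23 × 345 = 7935 mm.

7935 mm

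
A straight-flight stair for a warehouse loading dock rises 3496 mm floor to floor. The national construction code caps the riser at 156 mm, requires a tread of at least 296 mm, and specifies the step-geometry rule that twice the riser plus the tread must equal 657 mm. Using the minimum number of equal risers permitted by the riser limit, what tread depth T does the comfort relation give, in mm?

353 mm

3496 / 156 = 22.410 → round up to 23 risers.
R = 3496 ÷ 23 = 152 mm.
Tread T = 657 − 2 × 152 = 353 mm (≥ 296 mm).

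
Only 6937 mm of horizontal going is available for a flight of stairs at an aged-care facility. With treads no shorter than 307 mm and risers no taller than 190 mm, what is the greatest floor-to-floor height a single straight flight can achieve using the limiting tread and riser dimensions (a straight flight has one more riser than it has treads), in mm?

4370 mm

Treads that fit: ⌊6937 / 307⌋ = 22.
Risers = treads + 1 = 23.
Maximum height = 23 × 190 = 4370 mm.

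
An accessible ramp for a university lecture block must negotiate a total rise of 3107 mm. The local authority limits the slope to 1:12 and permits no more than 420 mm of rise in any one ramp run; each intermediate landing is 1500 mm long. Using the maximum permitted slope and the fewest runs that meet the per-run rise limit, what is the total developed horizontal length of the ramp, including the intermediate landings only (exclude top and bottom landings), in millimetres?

3107 / 420 = 7.40, so 8 ramp runs are needed. That means 7 intermediate landings.
Ramp run (horizontal) at 1:12: 3107 × 12 = 37284 mm.
7 intermediate landings contribute 7 × 1500 = 10500 mm.
Total developed length = 37284 + 10500 = 47784 mm.

47784 mm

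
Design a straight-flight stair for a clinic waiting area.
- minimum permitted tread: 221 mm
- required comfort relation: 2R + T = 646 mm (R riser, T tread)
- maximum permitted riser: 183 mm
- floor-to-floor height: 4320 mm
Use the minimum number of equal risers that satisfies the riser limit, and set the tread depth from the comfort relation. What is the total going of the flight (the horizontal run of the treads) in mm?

4320 / 183 = 23.607 → round up to 24 risers.
Riser R = 4320 / 24 = 180 mm, within the 183 mm limit.
Tread T = 646 − 2 × 180 = 286 mm (≥ 221 mm).
Treads = 24 − 1 = 23; going = 23 × 286 = 6578 mm.

6578 mm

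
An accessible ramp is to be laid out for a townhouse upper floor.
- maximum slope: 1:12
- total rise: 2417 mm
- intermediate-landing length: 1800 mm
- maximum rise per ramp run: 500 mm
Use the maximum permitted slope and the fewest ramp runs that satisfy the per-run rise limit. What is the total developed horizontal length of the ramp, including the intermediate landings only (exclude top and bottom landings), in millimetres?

At most 500 each: 2417/500 = 4.83, giving 5 ramp runs. That means 4 intermediate landings.
Horizontal run for 2417 mm of rise at 1:12 is 2417 × 12 = 29004 mm.
Intermediate landings: 4 × 1800 = 7200 mm.
Developed length = 29004 + 7200 = 36204 mm.

36204 mm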